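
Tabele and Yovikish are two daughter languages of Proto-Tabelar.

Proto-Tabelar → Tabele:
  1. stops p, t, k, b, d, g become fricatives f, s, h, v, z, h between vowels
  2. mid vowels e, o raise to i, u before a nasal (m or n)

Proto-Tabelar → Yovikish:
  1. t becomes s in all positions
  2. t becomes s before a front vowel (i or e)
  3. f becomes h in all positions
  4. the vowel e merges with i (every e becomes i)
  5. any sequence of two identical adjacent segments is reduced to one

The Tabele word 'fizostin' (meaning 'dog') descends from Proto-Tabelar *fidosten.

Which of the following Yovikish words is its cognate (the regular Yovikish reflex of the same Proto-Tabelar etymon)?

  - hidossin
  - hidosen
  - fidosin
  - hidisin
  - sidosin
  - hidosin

hidosin

Yovikish: *fidosten > fidossen > hidossen > hidossin > hidosin  (by unconditioned shift, unconditioned shift, vowel merger, degemination)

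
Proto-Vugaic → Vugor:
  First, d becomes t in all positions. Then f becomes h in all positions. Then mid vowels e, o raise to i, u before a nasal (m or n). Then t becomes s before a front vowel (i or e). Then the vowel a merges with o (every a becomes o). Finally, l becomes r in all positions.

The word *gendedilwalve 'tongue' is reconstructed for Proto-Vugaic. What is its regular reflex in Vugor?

Vugor: start from *gendedilwalve.
  rule 1 (unconditioned shift): gendedilwalve → gentetilwalve
  rule 2: no change — gentetilwalve
  rule 3 (pre-nasal raising): gentetilwalve → gintetilwalve
  rule 4 (palatalisation): gintetilwalve → ginsesilwalve
  rule 5 (vowel merger): ginsesilwalve → ginsesilwolve
  rule 6 (unconditioned shift): ginsesilwolve → ginsesirworve
  ⇒ Vugor ginsesirworve

ginsesirworve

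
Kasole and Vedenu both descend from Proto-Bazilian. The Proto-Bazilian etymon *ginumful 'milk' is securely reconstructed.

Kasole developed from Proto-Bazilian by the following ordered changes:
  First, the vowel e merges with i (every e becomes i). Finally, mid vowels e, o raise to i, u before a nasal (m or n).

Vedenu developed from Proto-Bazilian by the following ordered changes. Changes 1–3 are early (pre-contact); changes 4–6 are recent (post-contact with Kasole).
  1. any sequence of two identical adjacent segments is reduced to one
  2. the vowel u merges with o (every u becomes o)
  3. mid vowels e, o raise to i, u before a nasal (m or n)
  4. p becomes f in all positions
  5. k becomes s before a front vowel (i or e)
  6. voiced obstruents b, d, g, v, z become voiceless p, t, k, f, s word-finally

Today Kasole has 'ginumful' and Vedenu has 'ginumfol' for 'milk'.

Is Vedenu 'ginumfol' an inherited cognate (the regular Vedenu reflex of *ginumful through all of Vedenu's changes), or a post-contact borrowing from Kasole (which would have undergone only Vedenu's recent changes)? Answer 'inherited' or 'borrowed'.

If inherited, *ginumful would pass through all of Vedenu's changes:
Vedenu: *ginumful > ginomfol > ginumfol  (by vowel merger, pre-nasal raising)
If borrowed from Kasole 'ginumful' after the early changes, it would undergo only the recent ones:
  rule 4 (unconditioned shift): no change (ginumful)
  rule 5 (palatalisation): no change (ginumful)
  rule 6 (final devoicing): no change (ginumful)
  ⇒ as a loan: ginumful
Vedenu 'ginumfol' matches the inherited outcome exactly, so it is an inherited cognate, not a loan.

inherited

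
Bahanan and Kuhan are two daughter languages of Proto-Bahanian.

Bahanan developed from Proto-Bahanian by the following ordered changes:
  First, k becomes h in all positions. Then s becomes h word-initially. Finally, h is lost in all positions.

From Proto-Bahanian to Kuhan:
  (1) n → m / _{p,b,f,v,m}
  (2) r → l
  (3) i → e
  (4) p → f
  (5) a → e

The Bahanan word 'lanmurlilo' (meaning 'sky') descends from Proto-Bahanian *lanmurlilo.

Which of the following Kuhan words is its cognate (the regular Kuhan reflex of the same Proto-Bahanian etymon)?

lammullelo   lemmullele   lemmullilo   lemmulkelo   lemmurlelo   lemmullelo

Kuhan: *lanmurlilo
  lanmurlilo → lammurlilo   [nasal place assimilation]
  lammurlilo → lammullilo   [unconditioned shift]
  lammullilo → lammullelo   [vowel merger]
  lammullelo (rule 4 does not apply)
  lammullelo → lemmullelo   [vowel merger]
  giving Kuhan lemmullelo.

lemmullelo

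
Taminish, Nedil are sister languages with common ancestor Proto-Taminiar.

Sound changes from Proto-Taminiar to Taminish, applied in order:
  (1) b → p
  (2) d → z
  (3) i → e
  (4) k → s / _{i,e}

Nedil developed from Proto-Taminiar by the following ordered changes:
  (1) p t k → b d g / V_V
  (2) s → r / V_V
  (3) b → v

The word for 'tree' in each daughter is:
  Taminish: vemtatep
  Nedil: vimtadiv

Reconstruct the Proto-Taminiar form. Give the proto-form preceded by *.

*vimtatib

Position 2: Taminish has e, Nedil has i. Nedil preserves i here (none of its changes turn any other segment into i), so the proto-segment is *i.
Position 7: Taminish has e, Nedil has i. Nedil preserves i here (none of its changes turn any other segment into i), so the proto-segment is *i.
Position 8: Taminish has p, Nedil has v. Taking the neighbouring segments as reconstructed: Taminish p could go back to *p or *b; Nedil v could go back to *b or *v — the one source consistent with every daughter is *b.
Continuing position by position gives *vimtatib; check it forward:
Taminish: *vimtatib
  vimtatib → vimtatip   [unconditioned shift]
  vimtatip (rule 2 does not apply)
  vimtatip → vemtatep   [vowel merger]
  vemtatep (rule 4 does not apply)
  giving Taminish vemtatep.
Nedil: *vimtatib > vimtadib > vimtadiv  (by intervocalic voicing, unconditioned shift)
No other proto-form is consistent with every reflex, so the reconstruction is *vimtatib.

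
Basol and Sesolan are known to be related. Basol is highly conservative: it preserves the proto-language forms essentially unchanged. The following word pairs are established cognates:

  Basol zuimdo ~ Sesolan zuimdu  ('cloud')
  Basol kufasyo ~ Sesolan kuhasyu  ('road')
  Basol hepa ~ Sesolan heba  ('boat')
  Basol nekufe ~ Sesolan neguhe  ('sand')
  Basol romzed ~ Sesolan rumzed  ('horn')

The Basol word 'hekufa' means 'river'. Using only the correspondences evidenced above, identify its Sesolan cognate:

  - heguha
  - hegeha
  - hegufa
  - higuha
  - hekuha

heguha

nekufe ~ neguhe — Basol k corresponds to Sesolan g between vowels (before a back vowel).
kufasyo ~ kuhasyu — Basol f corresponds to Sesolan h between vowels (before a back vowel).
Applying these to Basol 'hekufa':
  hekufa → hegufa   (k→g between vowels (before a back vowel))
  hegufa → heguha   (f→h between vowels (before a back vowel))
So the Sesolan cognate is 'heguha'.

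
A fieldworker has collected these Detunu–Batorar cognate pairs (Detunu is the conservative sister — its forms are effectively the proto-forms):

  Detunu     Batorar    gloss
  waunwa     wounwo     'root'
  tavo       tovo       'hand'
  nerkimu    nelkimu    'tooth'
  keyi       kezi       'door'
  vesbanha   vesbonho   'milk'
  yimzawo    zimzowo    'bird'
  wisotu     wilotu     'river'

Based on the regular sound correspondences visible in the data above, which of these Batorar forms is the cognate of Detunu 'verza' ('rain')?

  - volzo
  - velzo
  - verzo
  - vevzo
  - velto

nerkimu ~ nelkimu — Detunu r corresponds to Batorar l after a vowel, before a consonant other than r, m, n, p, b, f, v.
waunwa ~ wounwo, vesbanha ~ vesbonho — Detunu a corresponds to Batorar o word-finally.
Applying these to Detunu 'verza':
  verza → velza   (r→l after a vowel, before a consonant other than r, m, n, p, b, f, v)
  velza → velzo   (a→o word-finally)
So the Batorar cognate is 'velzo'.

velzo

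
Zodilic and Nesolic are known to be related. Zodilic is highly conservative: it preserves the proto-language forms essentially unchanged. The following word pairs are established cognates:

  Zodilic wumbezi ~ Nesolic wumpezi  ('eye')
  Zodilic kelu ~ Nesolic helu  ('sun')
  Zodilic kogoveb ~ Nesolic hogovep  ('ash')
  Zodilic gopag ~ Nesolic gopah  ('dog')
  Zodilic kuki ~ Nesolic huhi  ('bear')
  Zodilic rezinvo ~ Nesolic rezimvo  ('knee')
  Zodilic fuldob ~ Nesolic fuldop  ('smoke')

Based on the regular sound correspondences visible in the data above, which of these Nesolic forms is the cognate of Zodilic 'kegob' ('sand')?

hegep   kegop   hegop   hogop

kelu ~ helu — Zodilic k corresponds to Nesolic h word-initially before a front vowel.
kogoveb ~ hogovep, fuldob ~ fuldop — Zodilic b corresponds to Nesolic p word-finally.
Applying these to Zodilic 'kegob':
  kegob → hegob   (k→h word-initially before a front vowel)
  hegob → hegop   (b→p word-finally)
So the Nesolic cognate is 'hegop'.

hegop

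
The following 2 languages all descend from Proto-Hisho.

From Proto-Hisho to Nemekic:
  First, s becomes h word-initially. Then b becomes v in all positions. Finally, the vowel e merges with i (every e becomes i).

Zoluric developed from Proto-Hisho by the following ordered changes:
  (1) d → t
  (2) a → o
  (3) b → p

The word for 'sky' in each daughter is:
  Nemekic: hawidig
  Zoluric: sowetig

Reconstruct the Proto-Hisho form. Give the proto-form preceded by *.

Position 4: Nemekic has i, Zoluric has e. Zoluric preserves e here (none of its changes turn any other segment into e), so the proto-segment is *e.
Position 2: Nemekic has a, Zoluric has o. Nemekic preserves a here (none of its changes turn any other segment into a), so the proto-segment is *a.
Continuing position by position gives *sawedig; check it forward:
Nemekic: *sawedig > hawedig > hawidig  (by debuccalisation, vowel merger)
Zoluric: *sawedig
  sawedig → sawetig   [unconditioned shift]
  sawetig → sowetig   [vowel merger]
  sowetig (rule 3 does not apply)
  giving Zoluric sowetig.
Only *sawedig yields all of Nemekic hawidig, Zoluric sowetig.

*sawedig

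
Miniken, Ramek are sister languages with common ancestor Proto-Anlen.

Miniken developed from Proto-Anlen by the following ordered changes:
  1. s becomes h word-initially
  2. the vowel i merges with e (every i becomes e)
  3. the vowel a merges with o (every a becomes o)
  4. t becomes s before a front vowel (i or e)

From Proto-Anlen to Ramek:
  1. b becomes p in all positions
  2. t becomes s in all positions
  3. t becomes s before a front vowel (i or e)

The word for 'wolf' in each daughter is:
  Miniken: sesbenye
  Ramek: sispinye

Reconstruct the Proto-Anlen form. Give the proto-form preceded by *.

*tisbinye

Position 5: Miniken has e, Ramek has i. Ramek preserves i here (none of its changes turn any other segment into i), so the proto-segment is *i.
Position 2: Miniken has e, Ramek has i. Ramek preserves i here (none of its changes turn any other segment into i), so the proto-segment is *i.
Position 1: Miniken has s, Ramek has s. Taking the neighbouring segments as reconstructed: Miniken s can only go back to *t; Ramek s could go back to *t or *s — the one source consistent with every daughter is *t.
Continuing position by position gives *tisbinye; check it forward:
Miniken: *tisbinye > tesbenye > sesbenye  (by vowel merger, palatalisation)
Ramek: start from *tisbinye.
  rule 1 (unconditioned shift): tisbinye → tispinye
  rule 2 (unconditioned shift): tispinye → sispinye
  rule 3: no change — sispinye
  ⇒ Ramek sispinye
Only *tisbinye yields all of Miniken sesbenye, Ramek sispinye.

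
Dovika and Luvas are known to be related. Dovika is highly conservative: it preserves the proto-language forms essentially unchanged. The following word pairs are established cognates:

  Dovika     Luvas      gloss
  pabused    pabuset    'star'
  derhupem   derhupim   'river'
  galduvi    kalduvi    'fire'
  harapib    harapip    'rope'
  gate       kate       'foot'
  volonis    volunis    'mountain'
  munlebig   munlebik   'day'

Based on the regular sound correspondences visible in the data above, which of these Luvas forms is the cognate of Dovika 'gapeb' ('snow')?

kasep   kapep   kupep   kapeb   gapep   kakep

galduvi ~ kalduvi, gate ~ kate — Dovika g corresponds to Luvas k word-initially before a back vowel.
harapib ~ harapip — Dovika b corresponds to Luvas p word-finally.
Applying these to Dovika 'gapeb':
  gapeb → kapeb   (g→k word-initially before a back vowel)
  kapeb → kapep   (b→p word-finally)
So the Luvas cognate is 'kapep'.

kapep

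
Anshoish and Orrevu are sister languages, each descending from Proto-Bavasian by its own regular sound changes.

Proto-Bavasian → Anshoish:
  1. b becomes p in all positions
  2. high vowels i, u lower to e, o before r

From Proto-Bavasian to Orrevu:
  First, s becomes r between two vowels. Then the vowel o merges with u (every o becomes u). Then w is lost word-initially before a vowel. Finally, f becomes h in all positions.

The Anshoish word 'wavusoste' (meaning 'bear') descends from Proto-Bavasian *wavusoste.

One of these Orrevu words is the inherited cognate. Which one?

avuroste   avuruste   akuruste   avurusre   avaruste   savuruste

avuruste

Orrevu: *wavusoste > wavuroste > wavuruste > avuruste  (by rhotacism, vowel merger, glide loss)
Among the options, 'avuruste' alone shows every Orrevu change applied in order.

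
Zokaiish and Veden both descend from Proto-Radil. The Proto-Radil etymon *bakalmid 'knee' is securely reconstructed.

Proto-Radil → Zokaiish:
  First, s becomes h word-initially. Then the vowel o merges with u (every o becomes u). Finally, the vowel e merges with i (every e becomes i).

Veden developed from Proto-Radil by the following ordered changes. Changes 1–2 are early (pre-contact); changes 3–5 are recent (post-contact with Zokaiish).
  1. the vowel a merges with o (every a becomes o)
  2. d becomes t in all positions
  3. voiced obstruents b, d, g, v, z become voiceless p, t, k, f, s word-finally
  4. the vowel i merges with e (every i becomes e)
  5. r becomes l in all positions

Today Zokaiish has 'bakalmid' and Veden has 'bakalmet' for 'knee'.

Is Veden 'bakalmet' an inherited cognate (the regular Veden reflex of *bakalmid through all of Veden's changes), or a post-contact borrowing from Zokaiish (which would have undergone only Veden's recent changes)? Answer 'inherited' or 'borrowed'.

If inherited, *bakalmid would pass through all of Veden's changes:
Veden: *bakalmid
  bakalmid → bokolmid   [vowel merger]
  bokolmid → bokolmit   [unconditioned shift]
  bokolmit (rule 3 does not apply)
  bokolmit → bokolmet   [vowel merger]
  bokolmet (rule 5 does not apply)
  giving Veden bokolmet.
If borrowed from Zokaiish 'bakalmid' after the early changes, it would undergo only the recent ones:
  rule 3 (final devoicing): bakalmid → bakalmit
  rule 4 (vowel merger): bakalmit → bakalmet
  rule 5 (unconditioned shift): no change (bakalmet)
  ⇒ as a loan: bakalmet
Veden 'bakalmet' matches the loan outcome 'bakalmet', not the inherited 'bokolmet' — it skipped the early Veden changes, so it was borrowed from Zokaiish.

borrowed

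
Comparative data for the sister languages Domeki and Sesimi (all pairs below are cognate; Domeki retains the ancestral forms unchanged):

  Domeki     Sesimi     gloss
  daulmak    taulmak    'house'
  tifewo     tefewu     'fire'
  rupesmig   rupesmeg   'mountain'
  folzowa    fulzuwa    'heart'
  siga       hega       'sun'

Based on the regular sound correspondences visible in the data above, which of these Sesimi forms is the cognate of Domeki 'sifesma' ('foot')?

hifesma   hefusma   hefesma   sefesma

hefesma

siga ~ hega — Domeki s corresponds to Sesimi h word-initially before a front vowel.
tifewo ~ tefewu — Domeki i corresponds to Sesimi e after a consonant, before a labial obstruent.
Applying these to Domeki 'sifesma':
  sifesma → hifesma   (s→h word-initially before a front vowel)
  hifesma → hefesma   (i→e after a consonant, before a labial obstruent)
So the Sesimi cognate is 'hefesma'.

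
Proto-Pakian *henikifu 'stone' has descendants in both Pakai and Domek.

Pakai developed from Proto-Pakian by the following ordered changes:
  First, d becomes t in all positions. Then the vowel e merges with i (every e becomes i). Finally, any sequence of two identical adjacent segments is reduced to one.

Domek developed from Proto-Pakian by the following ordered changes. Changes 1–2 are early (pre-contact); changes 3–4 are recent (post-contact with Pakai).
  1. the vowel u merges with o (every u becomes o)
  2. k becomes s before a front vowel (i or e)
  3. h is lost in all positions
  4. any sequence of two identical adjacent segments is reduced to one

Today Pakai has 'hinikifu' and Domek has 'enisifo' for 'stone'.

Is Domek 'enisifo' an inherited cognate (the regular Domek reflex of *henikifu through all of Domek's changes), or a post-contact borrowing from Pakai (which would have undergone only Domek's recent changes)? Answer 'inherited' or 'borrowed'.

inherited

If inherited, *henikifu would pass through all of Domek's changes:
Domek: start from *henikifu.
  rule 1 (vowel merger): henikifu → henikifo
  rule 2 (palatalisation): henikifo → henisifo
  rule 3 (h-loss): henisifo → enisifo
  rule 4: no change — enisifo
  ⇒ Domek enisifo
If borrowed from Pakai 'hinikifu' after the early changes, it would undergo only the recent ones:
  rule 3 (h-loss): hinikifu → inikifu
  rule 4 (degemination): no change (inikifu)
  ⇒ as a loan: inikifu
Domek 'enisifo' matches the inherited outcome exactly, so it is an inherited cognate, not a loan.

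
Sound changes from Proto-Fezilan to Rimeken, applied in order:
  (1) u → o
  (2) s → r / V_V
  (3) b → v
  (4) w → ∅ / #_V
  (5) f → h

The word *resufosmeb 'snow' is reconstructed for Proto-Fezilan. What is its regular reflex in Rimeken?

rerohosmev

Rimeken: *resufosmeb > resofosmeb > rerofosmeb > rerofosmev > rerohosmev  (by vowel merger, rhotacism, unconditioned shift, unconditioned shift)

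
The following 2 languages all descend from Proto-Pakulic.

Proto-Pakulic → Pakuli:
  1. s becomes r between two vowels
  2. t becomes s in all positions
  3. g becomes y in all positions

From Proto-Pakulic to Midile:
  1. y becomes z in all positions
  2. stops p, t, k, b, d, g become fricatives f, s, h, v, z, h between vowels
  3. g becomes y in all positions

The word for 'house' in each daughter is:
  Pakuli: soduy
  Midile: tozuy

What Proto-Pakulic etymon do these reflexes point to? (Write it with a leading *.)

Position 5: Pakuli has y, Midile has y. In Midile, y can only continue *g, so the proto-segment is *g.
Position 1: Pakuli has s, Midile has t. Midile preserves t here (none of its changes turn any other segment into t), so the proto-segment is *t.
Position 3: Pakuli has d, Midile has z. Pakuli preserves d here (none of its changes turn any other segment into d), so the proto-segment is *d.
Verify the candidate proto-form against each daughter:
Pakuli: start from *todug.
  rule 1: no change — todug
  rule 2 (unconditioned shift): todug → sodug
  rule 3 (unconditioned shift): sodug → soduy
  ⇒ Pakuli soduy
Midile: *todug > tozug > tozuy  (by intervocalic lenition, unconditioned shift)
*todug is the unique common source.

*todug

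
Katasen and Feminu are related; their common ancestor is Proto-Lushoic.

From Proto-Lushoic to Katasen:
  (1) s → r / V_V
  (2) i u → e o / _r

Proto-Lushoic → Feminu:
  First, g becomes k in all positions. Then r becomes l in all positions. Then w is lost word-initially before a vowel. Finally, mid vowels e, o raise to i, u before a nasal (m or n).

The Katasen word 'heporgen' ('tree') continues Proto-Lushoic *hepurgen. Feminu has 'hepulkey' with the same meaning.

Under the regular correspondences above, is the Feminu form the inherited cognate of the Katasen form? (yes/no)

Derive the expected Feminu reflex of *hepurgen:
Feminu: start from *hepurgen.
  rule 1 (unconditioned shift): hepurgen → hepurken
  rule 2 (unconditioned shift): hepurken → hepulken
  rule 3: no change — hepulken
  rule 4 (pre-nasal raising): hepulken → hepulkin
  ⇒ Feminu hepulkin
The regular Feminu reflex would be 'hepulkin', but the attested form is 'hepulkey'. The correspondence is irregular, so they are not cognates (the Feminu form has a different source).

no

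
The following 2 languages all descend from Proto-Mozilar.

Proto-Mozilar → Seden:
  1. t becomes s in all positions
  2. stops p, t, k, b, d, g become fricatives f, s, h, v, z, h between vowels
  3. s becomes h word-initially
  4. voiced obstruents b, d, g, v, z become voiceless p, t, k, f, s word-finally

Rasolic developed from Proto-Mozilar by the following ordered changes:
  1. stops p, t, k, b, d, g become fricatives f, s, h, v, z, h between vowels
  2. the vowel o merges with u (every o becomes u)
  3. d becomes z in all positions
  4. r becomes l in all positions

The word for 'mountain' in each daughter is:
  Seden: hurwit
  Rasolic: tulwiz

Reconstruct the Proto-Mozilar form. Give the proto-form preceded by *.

Position 6: Seden has t, Rasolic has z. In Seden, t can only continue *d, so the proto-segment is *d.
Position 3: Seden has r, Rasolic has l. Seden preserves r here (none of its changes turn any other segment into r), so the proto-segment is *r.
Position 1: Seden has h, Rasolic has t. Rasolic preserves t here (none of its changes turn any other segment into t), so the proto-segment is *t.
The remaining positions agree across the daughters. Check the candidate against every language:
Seden: *turwid > surwid > hurwid > hurwit  (by unconditioned shift, debuccalisation, final devoicing)
Rasolic: *turwid
  turwid (rule 1 does not apply)
  turwid (rule 2 does not apply)
  turwid → turwiz   [unconditioned shift]
  turwiz → tulwiz   [unconditioned shift]
  giving Rasolic tulwiz.
No other proto-form is consistent with every reflex, so the reconstruction is *turwid.

*turwid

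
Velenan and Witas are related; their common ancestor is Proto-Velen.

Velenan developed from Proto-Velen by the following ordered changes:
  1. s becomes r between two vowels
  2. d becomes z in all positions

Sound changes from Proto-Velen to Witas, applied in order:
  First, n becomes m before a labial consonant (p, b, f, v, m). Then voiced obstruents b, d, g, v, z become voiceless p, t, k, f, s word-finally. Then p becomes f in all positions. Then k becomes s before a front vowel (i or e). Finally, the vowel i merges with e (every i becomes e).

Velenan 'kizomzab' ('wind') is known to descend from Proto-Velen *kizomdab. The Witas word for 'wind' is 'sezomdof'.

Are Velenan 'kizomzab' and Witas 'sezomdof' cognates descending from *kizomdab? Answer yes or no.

no

Derive the expected Witas reflex of *kizomdab:
Witas: *kizomdab
  kizomdab (rule 1 does not apply)
  kizomdab → kizomdap   [final devoicing]
  kizomdap → kizomdaf   [unconditioned shift]
  kizomdaf → sizomdaf   [palatalisation]
  sizomdaf → sezomdaf   [vowel merger]
  giving Witas sezomdaf.
The regular Witas reflex would be 'sezomdaf', but the attested form is 'sezomdof'. The correspondence is irregular, so they are not cognates (the Witas form has a different source).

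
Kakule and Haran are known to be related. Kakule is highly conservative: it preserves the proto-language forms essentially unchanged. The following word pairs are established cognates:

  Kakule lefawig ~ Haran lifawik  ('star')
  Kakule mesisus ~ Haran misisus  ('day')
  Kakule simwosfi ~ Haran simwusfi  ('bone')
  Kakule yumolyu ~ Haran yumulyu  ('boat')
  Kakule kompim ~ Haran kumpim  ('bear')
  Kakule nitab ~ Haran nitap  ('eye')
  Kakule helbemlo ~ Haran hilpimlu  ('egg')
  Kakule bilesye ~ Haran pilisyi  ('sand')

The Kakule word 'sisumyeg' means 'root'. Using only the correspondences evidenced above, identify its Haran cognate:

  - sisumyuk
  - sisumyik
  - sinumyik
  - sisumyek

mesisus ~ misisus, helbemlo ~ hilpimlu — Kakule e corresponds to Haran i after a consonant, before a consonant other than r, m, n, p, b, f, v.
lefawig ~ lifawik — Kakule g corresponds to Haran k word-finally.
Applying these to Kakule 'sisumyeg':
  sisumyeg → sisumyig   (e→i after a consonant, before a consonant other than r, m, n, p, b, f, v)
  sisumyig → sisumyik   (g→k word-finally)
So the Haran cognate is 'sisumyik'.

sisumyik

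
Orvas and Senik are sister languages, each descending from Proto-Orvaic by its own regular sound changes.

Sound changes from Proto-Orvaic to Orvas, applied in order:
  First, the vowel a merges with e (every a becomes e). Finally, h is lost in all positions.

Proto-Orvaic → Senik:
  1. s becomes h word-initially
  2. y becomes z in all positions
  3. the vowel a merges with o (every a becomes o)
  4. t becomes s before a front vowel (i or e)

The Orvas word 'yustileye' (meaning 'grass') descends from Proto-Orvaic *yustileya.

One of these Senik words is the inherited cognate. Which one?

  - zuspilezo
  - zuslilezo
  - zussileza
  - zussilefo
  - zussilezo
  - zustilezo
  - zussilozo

Senik: *yustileya > zustileza > zustilezo > zussilezo  (by unconditioned shift, vowel merger, palatalisation)

zussilezo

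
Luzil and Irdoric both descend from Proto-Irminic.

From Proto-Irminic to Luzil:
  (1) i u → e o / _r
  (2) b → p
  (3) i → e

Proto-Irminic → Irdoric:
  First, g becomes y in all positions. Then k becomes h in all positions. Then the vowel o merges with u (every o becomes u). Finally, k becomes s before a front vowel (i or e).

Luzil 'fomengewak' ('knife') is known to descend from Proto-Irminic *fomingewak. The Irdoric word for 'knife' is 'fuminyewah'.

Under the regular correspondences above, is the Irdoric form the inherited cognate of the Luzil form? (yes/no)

Derive the expected Irdoric reflex of *fomingewak:
Irdoric: start from *fomingewak.
  rule 1 (unconditioned shift): fomingewak → fominyewak
  rule 2 (unconditioned shift): fominyewak → fominyewah
  rule 3 (vowel merger): fominyewah → fuminyewah
  rule 4: no change — fuminyewah
  ⇒ Irdoric fuminyewah
Irdoric 'fuminyewah' matches the regular reflex exactly, so the pair is cognate.

yes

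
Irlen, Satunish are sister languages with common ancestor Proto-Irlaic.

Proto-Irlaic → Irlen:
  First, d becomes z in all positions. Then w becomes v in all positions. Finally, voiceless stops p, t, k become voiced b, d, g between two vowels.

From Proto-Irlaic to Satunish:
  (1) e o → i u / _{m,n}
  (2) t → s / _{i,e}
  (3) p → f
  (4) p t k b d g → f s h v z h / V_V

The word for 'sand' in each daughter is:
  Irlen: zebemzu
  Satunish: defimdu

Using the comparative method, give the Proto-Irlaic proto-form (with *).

Position 1: Irlen has z, Satunish has d. Satunish preserves d here (none of its changes turn any other segment into d), so the proto-segment is *d.
Position 3: Irlen has b, Satunish has f. Taking the neighbouring segments as reconstructed: Irlen b could go back to *p or *b; Satunish f could go back to *p or *f — the one source consistent with every daughter is *p.
This points to *depemdu. Verify forward in each daughter:
Irlen: start from *depemdu.
  rule 1 (unconditioned shift): depemdu → zepemzu
  rule 2: no change — zepemzu
  rule 3 (intervocalic voicing): zepemzu → zebemzu
  ⇒ Irlen zebemzu
Satunish: *depemdu > depimdu > defimdu  (by pre-nasal raising, unconditioned shift)
Only *depemdu yields all of Irlen zebemzu, Satunish defimdu.

*depemdu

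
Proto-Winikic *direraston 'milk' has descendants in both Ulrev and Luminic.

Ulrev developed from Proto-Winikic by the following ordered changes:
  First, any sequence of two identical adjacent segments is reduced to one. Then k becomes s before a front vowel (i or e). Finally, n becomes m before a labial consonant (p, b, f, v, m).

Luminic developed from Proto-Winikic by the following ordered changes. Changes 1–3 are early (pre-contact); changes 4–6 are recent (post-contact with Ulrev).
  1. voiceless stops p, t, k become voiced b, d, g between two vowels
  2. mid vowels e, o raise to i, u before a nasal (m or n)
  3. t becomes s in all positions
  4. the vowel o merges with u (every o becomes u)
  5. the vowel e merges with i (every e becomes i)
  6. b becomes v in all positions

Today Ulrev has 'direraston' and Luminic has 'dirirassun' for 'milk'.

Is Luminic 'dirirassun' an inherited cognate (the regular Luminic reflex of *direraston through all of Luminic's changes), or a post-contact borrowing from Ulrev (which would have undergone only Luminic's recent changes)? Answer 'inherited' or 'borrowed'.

inherited

If inherited, *direraston would pass through all of Luminic's changes:
Luminic: *direraston
  direraston (rule 1 does not apply)
  direraston → direrastun   [pre-nasal raising]
  direrastun → direrassun   [unconditioned shift]
  direrassun (rule 4 does not apply)
  direrassun → dirirassun   [vowel merger]
  dirirassun (rule 6 does not apply)
  giving Luminic dirirassun.
If borrowed from Ulrev 'direraston' after the early changes, it would undergo only the recent ones:
  rule 4 (vowel merger): direraston → direrastun
  rule 5 (vowel merger): direrastun → dirirastun
  rule 6 (unconditioned shift): no change (dirirastun)
  ⇒ as a loan: dirirastun
Luminic 'dirirassun' matches the inherited outcome exactly, so it is an inherited cognate, not a loan.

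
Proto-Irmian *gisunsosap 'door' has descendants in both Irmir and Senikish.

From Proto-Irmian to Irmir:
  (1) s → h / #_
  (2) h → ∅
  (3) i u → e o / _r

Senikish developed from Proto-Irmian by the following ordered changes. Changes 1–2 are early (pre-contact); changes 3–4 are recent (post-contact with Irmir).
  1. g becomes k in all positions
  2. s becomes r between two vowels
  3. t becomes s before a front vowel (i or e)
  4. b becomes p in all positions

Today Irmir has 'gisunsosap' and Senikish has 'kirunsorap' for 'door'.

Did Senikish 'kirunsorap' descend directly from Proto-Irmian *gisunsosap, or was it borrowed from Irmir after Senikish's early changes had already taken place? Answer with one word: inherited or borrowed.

inherited

If inherited, *gisunsosap would pass through all of Senikish's changes:
Senikish: start from *gisunsosap.
  rule 1 (unconditioned shift): gisunsosap → kisunsosap
  rule 2 (rhotacism): kisunsosap → kirunsorap
  rule 3: no change — kirunsorap
  rule 4: no change — kirunsorap
  ⇒ Senikish kirunsorap
If borrowed from Irmir 'gisunsosap' after the early changes, it would undergo only the recent ones:
  rule 3 (palatalisation): no change (gisunsosap)
  rule 4 (unconditioned shift): no change (gisunsosap)
  ⇒ as a loan: gisunsosap
Senikish 'kirunsorap' matches the inherited outcome exactly, so it is an inherited cognate, not a loan.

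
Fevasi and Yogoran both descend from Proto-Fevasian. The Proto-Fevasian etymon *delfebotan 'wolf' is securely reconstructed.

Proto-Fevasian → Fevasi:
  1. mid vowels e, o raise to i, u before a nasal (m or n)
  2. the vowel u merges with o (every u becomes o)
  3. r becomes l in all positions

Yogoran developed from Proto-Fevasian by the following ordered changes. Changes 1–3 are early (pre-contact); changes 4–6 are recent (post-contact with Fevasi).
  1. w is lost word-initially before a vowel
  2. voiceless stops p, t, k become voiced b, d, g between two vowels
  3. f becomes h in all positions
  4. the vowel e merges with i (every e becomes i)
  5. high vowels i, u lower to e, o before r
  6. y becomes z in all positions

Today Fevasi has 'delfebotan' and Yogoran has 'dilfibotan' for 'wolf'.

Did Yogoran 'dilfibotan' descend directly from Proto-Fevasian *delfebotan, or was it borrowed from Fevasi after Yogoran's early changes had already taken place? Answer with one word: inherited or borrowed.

If inherited, *delfebotan would pass through all of Yogoran's changes:
Yogoran: start from *delfebotan.
  rule 1: no change — delfebotan
  rule 2 (intervocalic voicing): delfebotan → delfebodan
  rule 3 (unconditioned shift): delfebodan → delhebodan
  rule 4 (vowel merger): delhebodan → dilhibodan
  rule 5: no change — dilhibodan
  rule 6: no change — dilhibodan
  ⇒ Yogoran dilhibodan
If borrowed from Fevasi 'delfebotan' after the early changes, it would undergo only the recent ones:
  rule 4 (vowel merger): delfebotan → dilfibotan
  rule 5 (pre-rhotic lowering): no change (dilfibotan)
  rule 6 (unconditioned shift): no change (dilfibotan)
  ⇒ as a loan: dilfibotan
Yogoran 'dilfibotan' matches the loan outcome 'dilfibotan', not the inherited 'dilhibodan' — it skipped the early Yogoran changes, so it was borrowed from Fevasi.

borrowed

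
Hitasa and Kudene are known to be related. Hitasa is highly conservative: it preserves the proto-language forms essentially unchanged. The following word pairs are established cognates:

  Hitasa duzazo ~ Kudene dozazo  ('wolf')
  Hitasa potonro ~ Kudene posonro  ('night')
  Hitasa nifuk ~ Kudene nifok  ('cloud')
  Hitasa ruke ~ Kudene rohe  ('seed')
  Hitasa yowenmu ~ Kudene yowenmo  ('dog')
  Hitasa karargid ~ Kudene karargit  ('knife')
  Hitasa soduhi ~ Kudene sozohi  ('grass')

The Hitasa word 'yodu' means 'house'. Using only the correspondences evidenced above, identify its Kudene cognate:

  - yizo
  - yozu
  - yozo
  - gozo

soduhi ~ sozohi — Hitasa d corresponds to Kudene z between vowels (before a back vowel).
yowenmu ~ yowenmo — Hitasa u corresponds to Kudene o word-finally.
Applying these to Hitasa 'yodu':
  yodu → yozu   (d→z between vowels (before a back vowel))
  yozu → yozo   (u→o word-finally)
So the Kudene cognate is 'yozo'.

yozo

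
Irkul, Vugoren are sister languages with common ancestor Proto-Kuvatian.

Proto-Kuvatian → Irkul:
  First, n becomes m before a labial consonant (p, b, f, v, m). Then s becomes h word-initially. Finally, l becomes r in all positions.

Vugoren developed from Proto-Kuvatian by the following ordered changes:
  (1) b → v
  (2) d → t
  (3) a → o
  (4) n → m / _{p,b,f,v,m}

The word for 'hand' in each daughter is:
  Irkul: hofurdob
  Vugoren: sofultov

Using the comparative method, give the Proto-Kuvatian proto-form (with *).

*sofuldob

Position 1: Irkul has h, Vugoren has s. Vugoren preserves s here (none of its changes turn any other segment into s), so the proto-segment is *s.
Position 8: Irkul has b, Vugoren has v. Irkul preserves b here (none of its changes turn any other segment into b), so the proto-segment is *b.
Verify the candidate proto-form against each daughter:
Irkul: *sofuldob
  sofuldob (rule 1 does not apply)
  sofuldob → hofuldob   [debuccalisation]
  hofuldob → hofurdob   [unconditioned shift]
  giving Irkul hofurdob.
Vugoren: *sofuldob > sofuldov > sofultov  (by unconditioned shift, unconditioned shift)
No other proto-form is consistent with every reflex, so the reconstruction is *sofuldob.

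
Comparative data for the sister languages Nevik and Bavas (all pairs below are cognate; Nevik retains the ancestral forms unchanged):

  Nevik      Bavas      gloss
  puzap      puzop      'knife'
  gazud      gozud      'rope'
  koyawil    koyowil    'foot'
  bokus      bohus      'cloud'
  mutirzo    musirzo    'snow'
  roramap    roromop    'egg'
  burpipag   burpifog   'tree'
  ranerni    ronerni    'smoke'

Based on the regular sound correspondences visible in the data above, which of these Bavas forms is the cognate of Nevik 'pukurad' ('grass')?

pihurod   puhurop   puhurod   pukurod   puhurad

puhurod

bokus ~ bohus — Nevik k corresponds to Bavas h between vowels (before a back vowel).
gazud ~ gozud, koyawil ~ koyowil — Nevik a corresponds to Bavas o after a consonant, before a consonant other than r, m, n, p, b, f, v.
Applying these to Nevik 'pukurad':
  pukurad → puhurad   (k→h between vowels (before a back vowel))
  puhurad → puhurod   (a→o after a consonant, before a consonant other than r, m, n, p, b, f, v)
So the Bavas cognate is 'puhurod'.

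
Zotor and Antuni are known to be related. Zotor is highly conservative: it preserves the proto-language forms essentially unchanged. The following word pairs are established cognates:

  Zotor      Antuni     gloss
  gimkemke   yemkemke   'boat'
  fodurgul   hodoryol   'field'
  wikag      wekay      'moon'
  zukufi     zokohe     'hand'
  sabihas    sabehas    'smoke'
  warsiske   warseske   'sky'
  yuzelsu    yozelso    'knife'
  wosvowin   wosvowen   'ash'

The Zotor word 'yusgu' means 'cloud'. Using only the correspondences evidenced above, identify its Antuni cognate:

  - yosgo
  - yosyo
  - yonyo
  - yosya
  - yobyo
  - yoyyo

fodurgul ~ hodoryol, zukufi ~ zokohe — Zotor u corresponds to Antuni o after a consonant, before a consonant other than r, m, n, p, b, f, v.
fodurgul ~ hodoryol — Zotor g corresponds to Antuni y after a consonant, before a back vowel.
yuzelsu ~ yozelso — Zotor u corresponds to Antuni o word-finally.
Applying these to Zotor 'yusgu':
  yusgu → yosgu   (u→o after a consonant, before a consonant other than r, m, n, p, b, f, v)
  yosgu → yosyu   (g→y after a consonant, before a back vowel)
  yosyu → yosyo   (u→o word-finally)
So the Antuni cognate is 'yosyo'.

yosyo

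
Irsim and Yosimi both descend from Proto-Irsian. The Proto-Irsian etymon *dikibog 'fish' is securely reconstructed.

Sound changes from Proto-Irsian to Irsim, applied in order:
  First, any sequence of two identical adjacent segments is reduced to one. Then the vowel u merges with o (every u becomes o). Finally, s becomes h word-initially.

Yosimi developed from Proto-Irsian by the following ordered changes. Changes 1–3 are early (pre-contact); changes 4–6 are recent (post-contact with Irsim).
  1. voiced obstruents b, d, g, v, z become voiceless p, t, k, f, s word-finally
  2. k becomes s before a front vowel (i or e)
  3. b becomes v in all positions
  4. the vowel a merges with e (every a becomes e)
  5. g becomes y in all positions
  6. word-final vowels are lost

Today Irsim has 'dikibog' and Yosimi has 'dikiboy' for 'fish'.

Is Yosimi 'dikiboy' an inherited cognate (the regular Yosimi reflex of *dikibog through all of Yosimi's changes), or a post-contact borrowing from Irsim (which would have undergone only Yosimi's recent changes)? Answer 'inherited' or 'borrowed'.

If inherited, *dikibog would pass through all of Yosimi's changes:
Yosimi: start from *dikibog.
  rule 1 (final devoicing): dikibog → dikibok
  rule 2 (palatalisation): dikibok → disibok
  rule 3 (unconditioned shift): disibok → disivok
  rule 4: no change — disivok
  rule 5: no change — disivok
  rule 6: no change — disivok
  ⇒ Yosimi disivok
If borrowed from Irsim 'dikibog' after the early changes, it would undergo only the recent ones:
  rule 4 (vowel merger): no change (dikibog)
  rule 5 (unconditioned shift): dikibog → dikiboy
  rule 6 (apocope): no change (dikiboy)
  ⇒ as a loan: dikiboy
Yosimi 'dikiboy' matches the loan outcome 'dikiboy', not the inherited 'disivok' — it skipped the early Yosimi changes, so it was borrowed from Irsim.

borrowed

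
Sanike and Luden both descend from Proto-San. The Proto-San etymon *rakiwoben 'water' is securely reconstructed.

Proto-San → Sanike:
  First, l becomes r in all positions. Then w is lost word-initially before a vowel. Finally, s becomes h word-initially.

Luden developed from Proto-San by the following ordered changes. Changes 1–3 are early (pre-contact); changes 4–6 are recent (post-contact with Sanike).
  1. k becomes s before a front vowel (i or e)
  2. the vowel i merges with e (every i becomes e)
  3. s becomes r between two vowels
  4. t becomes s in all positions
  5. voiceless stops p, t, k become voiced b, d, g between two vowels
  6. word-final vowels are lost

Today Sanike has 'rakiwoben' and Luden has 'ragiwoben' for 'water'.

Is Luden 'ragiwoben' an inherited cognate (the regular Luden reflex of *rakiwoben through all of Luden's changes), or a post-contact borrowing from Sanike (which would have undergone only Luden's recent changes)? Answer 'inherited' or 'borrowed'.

If inherited, *rakiwoben would pass through all of Luden's changes:
Luden: *rakiwoben > rasiwoben > rasewoben > rarewoben  (by palatalisation, vowel merger, rhotacism)
If borrowed from Sanike 'rakiwoben' after the early changes, it would undergo only the recent ones:
  rule 4 (unconditioned shift): no change (rakiwoben)
  rule 5 (intervocalic voicing): rakiwoben → ragiwoben
  rule 6 (apocope): no change (ragiwoben)
  ⇒ as a loan: ragiwoben
Luden 'ragiwoben' matches the loan outcome 'ragiwoben', not the inherited 'rarewoben' — it skipped the early Luden changes, so it was borrowed from Sanike.

borrowed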